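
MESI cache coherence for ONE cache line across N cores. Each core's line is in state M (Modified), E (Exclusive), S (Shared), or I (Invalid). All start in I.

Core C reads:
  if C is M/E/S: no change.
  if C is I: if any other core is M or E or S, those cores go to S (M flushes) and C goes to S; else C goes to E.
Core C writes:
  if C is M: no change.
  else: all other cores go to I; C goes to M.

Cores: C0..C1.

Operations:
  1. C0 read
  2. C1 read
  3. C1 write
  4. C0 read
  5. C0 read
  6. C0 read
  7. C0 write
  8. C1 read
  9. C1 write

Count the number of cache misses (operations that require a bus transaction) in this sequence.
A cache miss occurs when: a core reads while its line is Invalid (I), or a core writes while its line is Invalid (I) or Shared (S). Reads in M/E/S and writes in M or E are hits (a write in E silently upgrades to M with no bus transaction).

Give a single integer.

Answer: 7

Derivation:
Op 1: C0 read [C0 read from I: no other sharers -> C0=E (exclusive)] -> [E,I] [MISS #1: read from I]
Op 2: C1 read [C1 read from I: others=['C0=E'] -> C1=S, others downsized to S] -> [S,S] [MISS #2: read from I]
Op 3: C1 write [C1 write: invalidate ['C0=S'] -> C1=M] -> [I,M] [MISS #3: write from S]
Op 4: C0 read [C0 read from I: others=['C1=M'] -> C0=S, others downsized to S] -> [S,S] [MISS #4: read from I]
Op 5: C0 read [C0 read: already in S, no change] -> [S,S] [hit: read from S]
Op 6: C0 read [C0 read: already in S, no change] -> [S,S] [hit: read from S]
Op 7: C0 write [C0 write: invalidate ['C1=S'] -> C0=M] -> [M,I] [MISS #5: write from S]
Op 8: C1 read [C1 read from I: others=['C0=M'] -> C1=S, others downsized to S] -> [S,S] [MISS #6: read from I]
Op 9: C1 write [C1 write: invalidate ['C0=S'] -> C1=M] -> [I,M] [MISS #7: write from S]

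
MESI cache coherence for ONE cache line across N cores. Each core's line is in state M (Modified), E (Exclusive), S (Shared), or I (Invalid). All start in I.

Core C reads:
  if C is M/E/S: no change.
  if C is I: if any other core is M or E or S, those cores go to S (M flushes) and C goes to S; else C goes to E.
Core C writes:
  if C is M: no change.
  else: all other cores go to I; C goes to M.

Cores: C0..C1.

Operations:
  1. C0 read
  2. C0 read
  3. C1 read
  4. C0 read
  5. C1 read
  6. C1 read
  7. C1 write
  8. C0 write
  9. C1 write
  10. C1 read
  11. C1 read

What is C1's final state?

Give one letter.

Op 1: C0 read [C0 read from I: no other sharers -> C0=E (exclusive)] -> [E,I]
Op 2: C0 read [C0 read: already in E, no change] -> [E,I]
Op 3: C1 read [C1 read from I: others=['C0=E'] -> C1=S, others downsized to S] -> [S,S]
Op 4: C0 read [C0 read: already in S, no change] -> [S,S]
Op 5: C1 read [C1 read: already in S, no change] -> [S,S]
Op 6: C1 read [C1 read: already in S, no change] -> [S,S]
Op 7: C1 write [C1 write: invalidate ['C0=S'] -> C1=M] -> [I,M]
Op 8: C0 write [C0 write: invalidate ['C1=M'] -> C0=M] -> [M,I]
Op 9: C1 write [C1 write: invalidate ['C0=M'] -> C1=M] -> [I,M]
Op 10: C1 read [C1 read: already in M, no change] -> [I,M]
Op 11: C1 read [C1 read: already in M, no change] -> [I,M]

Answer: M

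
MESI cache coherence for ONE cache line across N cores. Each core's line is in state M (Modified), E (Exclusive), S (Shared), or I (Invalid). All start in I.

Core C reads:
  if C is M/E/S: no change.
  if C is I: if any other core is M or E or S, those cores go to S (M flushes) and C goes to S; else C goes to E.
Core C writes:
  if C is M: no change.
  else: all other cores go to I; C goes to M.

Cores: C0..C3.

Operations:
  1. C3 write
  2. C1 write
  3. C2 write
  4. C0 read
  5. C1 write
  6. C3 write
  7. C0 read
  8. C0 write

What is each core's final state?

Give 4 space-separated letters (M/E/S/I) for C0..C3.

Answer: M I I I

Derivation:
Op 1: C3 write [C3 write: invalidate none -> C3=M] -> [I,I,I,M]
Op 2: C1 write [C1 write: invalidate ['C3=M'] -> C1=M] -> [I,M,I,I]
Op 3: C2 write [C2 write: invalidate ['C1=M'] -> C2=M] -> [I,I,M,I]
Op 4: C0 read [C0 read from I: others=['C2=M'] -> C0=S, others downsized to S] -> [S,I,S,I]
Op 5: C1 write [C1 write: invalidate ['C0=S', 'C2=S'] -> C1=M] -> [I,M,I,I]
Op 6: C3 write [C3 write: invalidate ['C1=M'] -> C3=M] -> [I,I,I,M]
Op 7: C0 read [C0 read from I: others=['C3=M'] -> C0=S, others downsized to S] -> [S,I,I,S]
Op 8: C0 write [C0 write: invalidate ['C3=S'] -> C0=M] -> [M,I,I,I]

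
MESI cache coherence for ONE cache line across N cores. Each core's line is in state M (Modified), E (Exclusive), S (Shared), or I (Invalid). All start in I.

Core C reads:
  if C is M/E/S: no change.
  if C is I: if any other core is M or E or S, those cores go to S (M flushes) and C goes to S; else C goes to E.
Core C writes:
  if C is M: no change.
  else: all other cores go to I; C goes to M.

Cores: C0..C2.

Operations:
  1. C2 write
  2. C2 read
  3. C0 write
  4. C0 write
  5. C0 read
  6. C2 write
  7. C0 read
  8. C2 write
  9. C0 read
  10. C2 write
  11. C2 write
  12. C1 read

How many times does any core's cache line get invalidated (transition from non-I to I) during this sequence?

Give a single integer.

Answer: 4

Derivation:
Op 1: C2 write [C2 write: invalidate none -> C2=M] -> [I,I,M] (invalidations this op: 0; running total: 0)
Op 2: C2 read [C2 read: already in M, no change] -> [I,I,M] (invalidations this op: 0; running total: 0)
Op 3: C0 write [C0 write: invalidate ['C2=M'] -> C0=M] -> [M,I,I] (invalidations this op: 1; running total: 1)
Op 4: C0 write [C0 write: already M (modified), no change] -> [M,I,I] (invalidations this op: 0; running total: 1)
Op 5: C0 read [C0 read: already in M, no change] -> [M,I,I] (invalidations this op: 0; running total: 1)
Op 6: C2 write [C2 write: invalidate ['C0=M'] -> C2=M] -> [I,I,M] (invalidations this op: 1; running total: 2)
Op 7: C0 read [C0 read from I: others=['C2=M'] -> C0=S, others downsized to S] -> [S,I,S] (invalidations this op: 0; running total: 2)
Op 8: C2 write [C2 write: invalidate ['C0=S'] -> C2=M] -> [I,I,M] (invalidations this op: 1; running total: 3)
Op 9: C0 read [C0 read from I: others=['C2=M'] -> C0=S, others downsized to S] -> [S,I,S] (invalidations this op: 0; running total: 3)
Op 10: C2 write [C2 write: invalidate ['C0=S'] -> C2=M] -> [I,I,M] (invalidations this op: 1; running total: 4)
Op 11: C2 write [C2 write: already M (modified), no change] -> [I,I,M] (invalidations this op: 0; running total: 4)
Op 12: C1 read [C1 read from I: others=['C2=M'] -> C1=S, others downsized to S] -> [I,S,S] (invalidations this op: 0; running total: 4)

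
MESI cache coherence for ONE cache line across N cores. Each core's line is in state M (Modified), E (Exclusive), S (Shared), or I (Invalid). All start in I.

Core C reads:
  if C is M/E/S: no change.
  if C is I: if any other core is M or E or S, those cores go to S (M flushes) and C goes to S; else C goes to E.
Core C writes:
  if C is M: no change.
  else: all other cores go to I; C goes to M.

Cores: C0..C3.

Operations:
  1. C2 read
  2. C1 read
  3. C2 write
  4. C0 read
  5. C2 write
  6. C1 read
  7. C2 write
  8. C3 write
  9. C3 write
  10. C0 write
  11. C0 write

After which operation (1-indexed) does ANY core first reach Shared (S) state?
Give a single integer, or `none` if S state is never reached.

Op 1: C2 read [C2 read from I: no other sharers -> C2=E (exclusive)] -> [I,I,E,I]
Op 2: C1 read [C1 read from I: others=['C2=E'] -> C1=S, others downsized to S] -> [I,S,S,I]
  -> First S state at op 2; remaining ops need not be traced.

Answer: 2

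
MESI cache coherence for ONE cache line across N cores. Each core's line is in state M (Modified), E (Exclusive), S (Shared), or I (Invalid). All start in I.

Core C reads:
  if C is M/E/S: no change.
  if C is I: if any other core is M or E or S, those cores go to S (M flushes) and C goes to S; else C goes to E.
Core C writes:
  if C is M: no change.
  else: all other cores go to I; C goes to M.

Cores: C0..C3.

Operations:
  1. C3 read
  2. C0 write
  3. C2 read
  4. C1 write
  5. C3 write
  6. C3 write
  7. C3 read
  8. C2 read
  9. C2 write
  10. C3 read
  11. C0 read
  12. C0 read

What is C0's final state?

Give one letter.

Op 1: C3 read [C3 read from I: no other sharers -> C3=E (exclusive)] -> [I,I,I,E]
Op 2: C0 write [C0 write: invalidate ['C3=E'] -> C0=M] -> [M,I,I,I]
Op 3: C2 read [C2 read from I: others=['C0=M'] -> C2=S, others downsized to S] -> [S,I,S,I]
Op 4: C1 write [C1 write: invalidate ['C0=S', 'C2=S'] -> C1=M] -> [I,M,I,I]
Op 5: C3 write [C3 write: invalidate ['C1=M'] -> C3=M] -> [I,I,I,M]
Op 6: C3 write [C3 write: already M (modified), no change] -> [I,I,I,M]
Op 7: C3 read [C3 read: already in M, no change] -> [I,I,I,M]
Op 8: C2 read [C2 read from I: others=['C3=M'] -> C2=S, others downsized to S] -> [I,I,S,S]
Op 9: C2 write [C2 write: invalidate ['C3=S'] -> C2=M] -> [I,I,M,I]
Op 10: C3 read [C3 read from I: others=['C2=M'] -> C3=S, others downsized to S] -> [I,I,S,S]
Op 11: C0 read [C0 read from I: others=['C2=S', 'C3=S'] -> C0=S, others downsized to S] -> [S,I,S,S]
Op 12: C0 read [C0 read: already in S, no change] -> [S,I,S,S]

Answer: S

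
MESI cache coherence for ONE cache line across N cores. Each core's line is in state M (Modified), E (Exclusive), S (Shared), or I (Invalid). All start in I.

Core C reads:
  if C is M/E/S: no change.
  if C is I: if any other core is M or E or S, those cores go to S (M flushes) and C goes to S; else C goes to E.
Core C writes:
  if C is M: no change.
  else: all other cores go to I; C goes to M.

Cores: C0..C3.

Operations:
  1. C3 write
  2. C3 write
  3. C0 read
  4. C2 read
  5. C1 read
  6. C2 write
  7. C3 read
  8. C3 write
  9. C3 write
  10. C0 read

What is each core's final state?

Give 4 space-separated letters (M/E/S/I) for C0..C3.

Op 1: C3 write [C3 write: invalidate none -> C3=M] -> [I,I,I,M]
Op 2: C3 write [C3 write: already M (modified), no change] -> [I,I,I,M]
Op 3: C0 read [C0 read from I: others=['C3=M'] -> C0=S, others downsized to S] -> [S,I,I,S]
Op 4: C2 read [C2 read from I: others=['C0=S', 'C3=S'] -> C2=S, others downsized to S] -> [S,I,S,S]
Op 5: C1 read [C1 read from I: others=['C0=S', 'C2=S', 'C3=S'] -> C1=S, others downsized to S] -> [S,S,S,S]
Op 6: C2 write [C2 write: invalidate ['C0=S', 'C1=S', 'C3=S'] -> C2=M] -> [I,I,M,I]
Op 7: C3 read [C3 read from I: others=['C2=M'] -> C3=S, others downsized to S] -> [I,I,S,S]
Op 8: C3 write [C3 write: invalidate ['C2=S'] -> C3=M] -> [I,I,I,M]
Op 9: C3 write [C3 write: already M (modified), no change] -> [I,I,I,M]
Op 10: C0 read [C0 read from I: others=['C3=M'] -> C0=S, others downsized to S] -> [S,I,I,S]

Answer: S I I S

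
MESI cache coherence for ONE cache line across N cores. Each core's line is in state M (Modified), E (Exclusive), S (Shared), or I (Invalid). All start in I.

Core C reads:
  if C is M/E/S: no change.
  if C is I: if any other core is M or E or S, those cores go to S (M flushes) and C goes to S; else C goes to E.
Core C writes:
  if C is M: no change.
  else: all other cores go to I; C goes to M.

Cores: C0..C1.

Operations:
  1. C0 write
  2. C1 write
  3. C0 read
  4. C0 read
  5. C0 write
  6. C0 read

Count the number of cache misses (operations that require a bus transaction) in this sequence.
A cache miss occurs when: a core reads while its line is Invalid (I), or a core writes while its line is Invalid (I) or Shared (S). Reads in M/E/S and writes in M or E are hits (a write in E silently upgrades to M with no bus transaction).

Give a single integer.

Op 1: C0 write [C0 write: invalidate none -> C0=M] -> [M,I] [MISS #1: write from I]
Op 2: C1 write [C1 write: invalidate ['C0=M'] -> C1=M] -> [I,M] [MISS #2: write from I]
Op 3: C0 read [C0 read from I: others=['C1=M'] -> C0=S, others downsized to S] -> [S,S] [MISS #3: read from I]
Op 4: C0 read [C0 read: already in S, no change] -> [S,S] [hit: read from S]
Op 5: C0 write [C0 write: invalidate ['C1=S'] -> C0=M] -> [M,I] [MISS #4: write from S]
Op 6: C0 read [C0 read: already in M, no change] -> [M,I] [hit: read from M]

Answer: 4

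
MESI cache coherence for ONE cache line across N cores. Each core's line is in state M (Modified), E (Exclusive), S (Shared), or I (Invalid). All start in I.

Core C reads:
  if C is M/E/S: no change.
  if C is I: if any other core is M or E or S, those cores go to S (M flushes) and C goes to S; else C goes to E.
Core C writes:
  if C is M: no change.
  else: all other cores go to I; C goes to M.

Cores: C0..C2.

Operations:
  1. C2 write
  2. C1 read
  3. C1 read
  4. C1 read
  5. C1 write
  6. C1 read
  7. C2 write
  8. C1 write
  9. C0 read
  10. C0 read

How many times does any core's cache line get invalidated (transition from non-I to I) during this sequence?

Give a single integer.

Op 1: C2 write [C2 write: invalidate none -> C2=M] -> [I,I,M] (invalidations this op: 0; running total: 0)
Op 2: C1 read [C1 read from I: others=['C2=M'] -> C1=S, others downsized to S] -> [I,S,S] (invalidations this op: 0; running total: 0)
Op 3: C1 read [C1 read: already in S, no change] -> [I,S,S] (invalidations this op: 0; running total: 0)
Op 4: C1 read [C1 read: already in S, no change] -> [I,S,S] (invalidations this op: 0; running total: 0)
Op 5: C1 write [C1 write: invalidate ['C2=S'] -> C1=M] -> [I,M,I] (invalidations this op: 1; running total: 1)
Op 6: C1 read [C1 read: already in M, no change] -> [I,M,I] (invalidations this op: 0; running total: 1)
Op 7: C2 write [C2 write: invalidate ['C1=M'] -> C2=M] -> [I,I,M] (invalidations this op: 1; running total: 2)
Op 8: C1 write [C1 write: invalidate ['C2=M'] -> C1=M] -> [I,M,I] (invalidations this op: 1; running total: 3)
Op 9: C0 read [C0 read from I: others=['C1=M'] -> C0=S, others downsized to S] -> [S,S,I] (invalidations this op: 0; running total: 3)
Op 10: C0 read [C0 read: already in S, no change] -> [S,S,I] (invalidations this op: 0; running total: 3)

Answer: 3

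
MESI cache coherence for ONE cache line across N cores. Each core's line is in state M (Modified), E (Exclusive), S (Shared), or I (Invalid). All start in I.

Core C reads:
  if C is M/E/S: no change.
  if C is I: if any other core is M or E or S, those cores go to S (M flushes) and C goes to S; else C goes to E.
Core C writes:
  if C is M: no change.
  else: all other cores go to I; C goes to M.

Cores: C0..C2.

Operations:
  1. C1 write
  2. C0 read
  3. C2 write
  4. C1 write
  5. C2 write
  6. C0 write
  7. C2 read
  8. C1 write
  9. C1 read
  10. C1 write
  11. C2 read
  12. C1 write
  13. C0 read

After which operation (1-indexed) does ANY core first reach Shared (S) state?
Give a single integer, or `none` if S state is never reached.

Answer: 2

Derivation:
Op 1: C1 write [C1 write: invalidate none -> C1=M] -> [I,M,I]
Op 2: C0 read [C0 read from I: others=['C1=M'] -> C0=S, others downsized to S] -> [S,S,I]
  -> First S state at op 2; remaining ops need not be traced.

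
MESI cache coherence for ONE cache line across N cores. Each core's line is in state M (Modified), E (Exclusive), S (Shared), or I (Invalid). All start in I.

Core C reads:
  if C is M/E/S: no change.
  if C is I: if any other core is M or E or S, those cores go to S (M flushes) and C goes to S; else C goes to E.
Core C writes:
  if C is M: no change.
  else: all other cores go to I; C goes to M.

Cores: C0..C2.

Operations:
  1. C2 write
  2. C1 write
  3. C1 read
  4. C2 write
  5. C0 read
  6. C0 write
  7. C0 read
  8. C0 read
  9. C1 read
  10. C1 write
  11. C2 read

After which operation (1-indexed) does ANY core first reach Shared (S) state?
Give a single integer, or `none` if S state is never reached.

Answer: 5

Derivation:
Op 1: C2 write [C2 write: invalidate none -> C2=M] -> [I,I,M]
Op 2: C1 write [C1 write: invalidate ['C2=M'] -> C1=M] -> [I,M,I]
Op 3: C1 read [C1 read: already in M, no change] -> [I,M,I]
Op 4: C2 write [C2 write: invalidate ['C1=M'] -> C2=M] -> [I,I,M]
Op 5: C0 read [C0 read from I: others=['C2=M'] -> C0=S, others downsized to S] -> [S,I,S]
  -> First S state at op 5; remaining ops need not be traced.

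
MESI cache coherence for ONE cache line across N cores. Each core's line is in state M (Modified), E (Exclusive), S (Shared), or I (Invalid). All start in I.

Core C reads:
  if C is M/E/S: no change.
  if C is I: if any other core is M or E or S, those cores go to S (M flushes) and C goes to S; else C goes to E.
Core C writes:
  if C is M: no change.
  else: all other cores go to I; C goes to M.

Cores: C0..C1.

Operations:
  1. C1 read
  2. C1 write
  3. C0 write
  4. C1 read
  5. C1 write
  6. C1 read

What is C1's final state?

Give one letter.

Op 1: C1 read [C1 read from I: no other sharers -> C1=E (exclusive)] -> [I,E]
Op 2: C1 write [C1 write: invalidate none -> C1=M] -> [I,M]
Op 3: C0 write [C0 write: invalidate ['C1=M'] -> C0=M] -> [M,I]
Op 4: C1 read [C1 read from I: others=['C0=M'] -> C1=S, others downsized to S] -> [S,S]
Op 5: C1 write [C1 write: invalidate ['C0=S'] -> C1=M] -> [I,M]
Op 6: C1 read [C1 read: already in M, no change] -> [I,M]

Answer: M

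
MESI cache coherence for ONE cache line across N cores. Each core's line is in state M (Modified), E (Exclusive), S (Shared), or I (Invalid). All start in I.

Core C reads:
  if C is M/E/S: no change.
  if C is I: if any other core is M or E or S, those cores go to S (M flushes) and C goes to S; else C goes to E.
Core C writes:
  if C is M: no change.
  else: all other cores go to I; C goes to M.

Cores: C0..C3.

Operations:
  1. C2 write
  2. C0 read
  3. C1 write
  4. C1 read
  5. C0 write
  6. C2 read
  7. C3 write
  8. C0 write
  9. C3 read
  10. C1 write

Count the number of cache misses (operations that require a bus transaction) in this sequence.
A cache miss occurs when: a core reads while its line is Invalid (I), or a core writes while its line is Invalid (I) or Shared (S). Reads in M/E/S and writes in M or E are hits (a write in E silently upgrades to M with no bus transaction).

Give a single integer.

Answer: 9

Derivation:
Op 1: C2 write [C2 write: invalidate none -> C2=M] -> [I,I,M,I] [MISS #1: write from I]
Op 2: C0 read [C0 read from I: others=['C2=M'] -> C0=S, others downsized to S] -> [S,I,S,I] [MISS #2: read from I]
Op 3: C1 write [C1 write: invalidate ['C0=S', 'C2=S'] -> C1=M] -> [I,M,I,I] [MISS #3: write from I]
Op 4: C1 read [C1 read: already in M, no change] -> [I,M,I,I] [hit: read from M]
Op 5: C0 write [C0 write: invalidate ['C1=M'] -> C0=M] -> [M,I,I,I] [MISS #4: write from I]
Op 6: C2 read [C2 read from I: others=['C0=M'] -> C2=S, others downsized to S] -> [S,I,S,I] [MISS #5: read from I]
Op 7: C3 write [C3 write: invalidate ['C0=S', 'C2=S'] -> C3=M] -> [I,I,I,M] [MISS #6: write from I]
Op 8: C0 write [C0 write: invalidate ['C3=M'] -> C0=M] -> [M,I,I,I] [MISS #7: write from I]
Op 9: C3 read [C3 read from I: others=['C0=M'] -> C3=S, others downsized to S] -> [S,I,I,S] [MISS #8: read from I]
Op 10: C1 write [C1 write: invalidate ['C0=S', 'C3=S'] -> C1=M] -> [I,M,I,I] [MISS #9: write from I]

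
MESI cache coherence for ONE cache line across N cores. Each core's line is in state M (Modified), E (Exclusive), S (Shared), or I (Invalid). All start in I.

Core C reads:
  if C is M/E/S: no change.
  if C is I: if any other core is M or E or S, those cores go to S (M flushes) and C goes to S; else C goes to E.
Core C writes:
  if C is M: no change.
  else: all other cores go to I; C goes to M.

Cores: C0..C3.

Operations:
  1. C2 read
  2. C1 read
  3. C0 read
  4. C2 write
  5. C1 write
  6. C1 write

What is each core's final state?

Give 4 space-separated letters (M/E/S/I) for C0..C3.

Op 1: C2 read [C2 read from I: no other sharers -> C2=E (exclusive)] -> [I,I,E,I]
Op 2: C1 read [C1 read from I: others=['C2=E'] -> C1=S, others downsized to S] -> [I,S,S,I]
Op 3: C0 read [C0 read from I: others=['C1=S', 'C2=S'] -> C0=S, others downsized to S] -> [S,S,S,I]
Op 4: C2 write [C2 write: invalidate ['C0=S', 'C1=S'] -> C2=M] -> [I,I,M,I]
Op 5: C1 write [C1 write: invalidate ['C2=M'] -> C1=M] -> [I,M,I,I]
Op 6: C1 write [C1 write: already M (modified), no change] -> [I,M,I,I]

Answer: I M I I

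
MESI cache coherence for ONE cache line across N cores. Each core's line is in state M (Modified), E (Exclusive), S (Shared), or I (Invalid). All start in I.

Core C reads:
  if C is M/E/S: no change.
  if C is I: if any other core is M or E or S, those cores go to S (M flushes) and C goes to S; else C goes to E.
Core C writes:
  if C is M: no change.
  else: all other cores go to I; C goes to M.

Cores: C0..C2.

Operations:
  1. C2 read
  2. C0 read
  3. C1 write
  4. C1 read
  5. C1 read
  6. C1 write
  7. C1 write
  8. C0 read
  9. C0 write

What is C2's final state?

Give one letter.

Op 1: C2 read [C2 read from I: no other sharers -> C2=E (exclusive)] -> [I,I,E]
Op 2: C0 read [C0 read from I: others=['C2=E'] -> C0=S, others downsized to S] -> [S,I,S]
Op 3: C1 write [C1 write: invalidate ['C0=S', 'C2=S'] -> C1=M] -> [I,M,I]
Op 4: C1 read [C1 read: already in M, no change] -> [I,M,I]
Op 5: C1 read [C1 read: already in M, no change] -> [I,M,I]
Op 6: C1 write [C1 write: already M (modified), no change] -> [I,M,I]
Op 7: C1 write [C1 write: already M (modified), no change] -> [I,M,I]
Op 8: C0 read [C0 read from I: others=['C1=M'] -> C0=S, others downsized to S] -> [S,S,I]
Op 9: C0 write [C0 write: invalidate ['C1=S'] -> C0=M] -> [M,I,I]

Answer: I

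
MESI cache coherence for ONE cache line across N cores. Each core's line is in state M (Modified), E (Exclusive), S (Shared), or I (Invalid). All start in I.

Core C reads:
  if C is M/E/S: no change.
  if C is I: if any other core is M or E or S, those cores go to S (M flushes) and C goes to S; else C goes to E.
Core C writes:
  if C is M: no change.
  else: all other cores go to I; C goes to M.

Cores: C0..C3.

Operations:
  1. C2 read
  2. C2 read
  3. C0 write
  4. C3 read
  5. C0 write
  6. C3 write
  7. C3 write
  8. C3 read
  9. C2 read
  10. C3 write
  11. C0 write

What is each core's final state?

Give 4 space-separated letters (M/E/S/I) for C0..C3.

Answer: M I I I

Derivation:
Op 1: C2 read [C2 read from I: no other sharers -> C2=E (exclusive)] -> [I,I,E,I]
Op 2: C2 read [C2 read: already in E, no change] -> [I,I,E,I]
Op 3: C0 write [C0 write: invalidate ['C2=E'] -> C0=M] -> [M,I,I,I]
Op 4: C3 read [C3 read from I: others=['C0=M'] -> C3=S, others downsized to S] -> [S,I,I,S]
Op 5: C0 write [C0 write: invalidate ['C3=S'] -> C0=M] -> [M,I,I,I]
Op 6: C3 write [C3 write: invalidate ['C0=M'] -> C3=M] -> [I,I,I,M]
Op 7: C3 write [C3 write: already M (modified), no change] -> [I,I,I,M]
Op 8: C3 read [C3 read: already in M, no change] -> [I,I,I,M]
Op 9: C2 read [C2 read from I: others=['C3=M'] -> C2=S, others downsized to S] -> [I,I,S,S]
Op 10: C3 write [C3 write: invalidate ['C2=S'] -> C3=M] -> [I,I,I,M]
Op 11: C0 write [C0 write: invalidate ['C3=M'] -> C0=M] -> [M,I,I,I]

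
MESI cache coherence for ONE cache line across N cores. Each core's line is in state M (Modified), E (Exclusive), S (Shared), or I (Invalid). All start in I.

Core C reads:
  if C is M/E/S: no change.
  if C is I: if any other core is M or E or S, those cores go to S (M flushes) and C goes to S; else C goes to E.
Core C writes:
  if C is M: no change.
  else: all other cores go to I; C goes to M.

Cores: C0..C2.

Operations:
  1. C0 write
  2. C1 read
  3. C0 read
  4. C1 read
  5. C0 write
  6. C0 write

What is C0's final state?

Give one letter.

Answer: M

Derivation:
Op 1: C0 write [C0 write: invalidate none -> C0=M] -> [M,I,I]
Op 2: C1 read [C1 read from I: others=['C0=M'] -> C1=S, others downsized to S] -> [S,S,I]
Op 3: C0 read [C0 read: already in S, no change] -> [S,S,I]
Op 4: C1 read [C1 read: already in S, no change] -> [S,S,I]
Op 5: C0 write [C0 write: invalidate ['C1=S'] -> C0=M] -> [M,I,I]
Op 6: C0 write [C0 write: already M (modified), no change] -> [M,I,I]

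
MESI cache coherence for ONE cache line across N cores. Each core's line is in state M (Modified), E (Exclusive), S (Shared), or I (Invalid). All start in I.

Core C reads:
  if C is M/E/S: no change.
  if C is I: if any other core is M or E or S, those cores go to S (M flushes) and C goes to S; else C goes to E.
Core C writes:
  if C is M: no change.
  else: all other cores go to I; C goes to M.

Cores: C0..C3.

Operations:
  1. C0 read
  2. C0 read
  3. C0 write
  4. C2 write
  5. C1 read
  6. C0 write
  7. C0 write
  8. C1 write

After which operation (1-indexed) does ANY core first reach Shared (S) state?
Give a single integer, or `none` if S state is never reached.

Op 1: C0 read [C0 read from I: no other sharers -> C0=E (exclusive)] -> [E,I,I,I]
Op 2: C0 read [C0 read: already in E, no change] -> [E,I,I,I]
Op 3: C0 write [C0 write: invalidate none -> C0=M] -> [M,I,I,I]
Op 4: C2 write [C2 write: invalidate ['C0=M'] -> C2=M] -> [I,I,M,I]
Op 5: C1 read [C1 read from I: others=['C2=M'] -> C1=S, others downsized to S] -> [I,S,S,I]
  -> First S state at op 5; remaining ops need not be traced.

Answer: 5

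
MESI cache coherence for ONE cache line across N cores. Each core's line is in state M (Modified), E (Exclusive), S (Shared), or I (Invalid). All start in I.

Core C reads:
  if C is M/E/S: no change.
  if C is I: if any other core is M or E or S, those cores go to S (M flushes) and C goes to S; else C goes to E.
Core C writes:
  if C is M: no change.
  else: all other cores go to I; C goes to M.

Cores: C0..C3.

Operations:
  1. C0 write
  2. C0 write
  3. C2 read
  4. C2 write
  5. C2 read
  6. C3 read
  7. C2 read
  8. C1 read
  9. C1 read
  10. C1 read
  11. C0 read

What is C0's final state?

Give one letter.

Op 1: C0 write [C0 write: invalidate none -> C0=M] -> [M,I,I,I]
Op 2: C0 write [C0 write: already M (modified), no change] -> [M,I,I,I]
Op 3: C2 read [C2 read from I: others=['C0=M'] -> C2=S, others downsized to S] -> [S,I,S,I]
Op 4: C2 write [C2 write: invalidate ['C0=S'] -> C2=M] -> [I,I,M,I]
Op 5: C2 read [C2 read: already in M, no change] -> [I,I,M,I]
Op 6: C3 read [C3 read from I: others=['C2=M'] -> C3=S, others downsized to S] -> [I,I,S,S]
Op 7: C2 read [C2 read: already in S, no change] -> [I,I,S,S]
Op 8: C1 read [C1 read from I: others=['C2=S', 'C3=S'] -> C1=S, others downsized to S] -> [I,S,S,S]
Op 9: C1 read [C1 read: already in S, no change] -> [I,S,S,S]
Op 10: C1 read [C1 read: already in S, no change] -> [I,S,S,S]
Op 11: C0 read [C0 read from I: others=['C1=S', 'C2=S', 'C3=S'] -> C0=S, others downsized to S] -> [S,S,S,S]

Answer: S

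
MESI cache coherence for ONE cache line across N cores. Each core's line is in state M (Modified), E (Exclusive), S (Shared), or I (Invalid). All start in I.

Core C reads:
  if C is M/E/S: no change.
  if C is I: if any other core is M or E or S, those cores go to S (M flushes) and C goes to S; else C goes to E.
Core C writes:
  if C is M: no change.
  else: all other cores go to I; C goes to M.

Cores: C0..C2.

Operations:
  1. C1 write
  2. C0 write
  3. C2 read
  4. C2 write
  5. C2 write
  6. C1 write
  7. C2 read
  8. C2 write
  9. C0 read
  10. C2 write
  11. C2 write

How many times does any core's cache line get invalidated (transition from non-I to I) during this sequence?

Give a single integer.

Op 1: C1 write [C1 write: invalidate none -> C1=M] -> [I,M,I] (invalidations this op: 0; running total: 0)
Op 2: C0 write [C0 write: invalidate ['C1=M'] -> C0=M] -> [M,I,I] (invalidations this op: 1; running total: 1)
Op 3: C2 read [C2 read from I: others=['C0=M'] -> C2=S, others downsized to S] -> [S,I,S] (invalidations this op: 0; running total: 1)
Op 4: C2 write [C2 write: invalidate ['C0=S'] -> C2=M] -> [I,I,M] (invalidations this op: 1; running total: 2)
Op 5: C2 write [C2 write: already M (modified), no change] -> [I,I,M] (invalidations this op: 0; running total: 2)
Op 6: C1 write [C1 write: invalidate ['C2=M'] -> C1=M] -> [I,M,I] (invalidations this op: 1; running total: 3)
Op 7: C2 read [C2 read from I: others=['C1=M'] -> C2=S, others downsized to S] -> [I,S,S] (invalidations this op: 0; running total: 3)
Op 8: C2 write [C2 write: invalidate ['C1=S'] -> C2=M] -> [I,I,M] (invalidations this op: 1; running total: 4)
Op 9: C0 read [C0 read from I: others=['C2=M'] -> C0=S, others downsized to S] -> [S,I,S] (invalidations this op: 0; running total: 4)
Op 10: C2 write [C2 write: invalidate ['C0=S'] -> C2=M] -> [I,I,M] (invalidations this op: 1; running total: 5)
Op 11: C2 write [C2 write: already M (modified), no change] -> [I,I,M] (invalidations this op: 0; running total: 5)

Answer: 5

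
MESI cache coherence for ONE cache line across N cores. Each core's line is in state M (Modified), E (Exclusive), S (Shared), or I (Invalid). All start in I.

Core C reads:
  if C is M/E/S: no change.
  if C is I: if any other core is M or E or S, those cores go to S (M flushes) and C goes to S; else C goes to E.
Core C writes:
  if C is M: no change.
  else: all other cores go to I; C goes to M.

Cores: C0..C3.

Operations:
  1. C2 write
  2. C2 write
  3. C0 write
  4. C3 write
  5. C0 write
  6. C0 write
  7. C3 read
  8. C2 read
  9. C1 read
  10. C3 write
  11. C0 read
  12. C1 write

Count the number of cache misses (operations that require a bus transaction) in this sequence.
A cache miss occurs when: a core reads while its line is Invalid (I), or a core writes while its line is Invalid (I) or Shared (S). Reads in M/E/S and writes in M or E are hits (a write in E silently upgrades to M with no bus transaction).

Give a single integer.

Answer: 10

Derivation:
Op 1: C2 write [C2 write: invalidate none -> C2=M] -> [I,I,M,I] [MISS #1: write from I]
Op 2: C2 write [C2 write: already M (modified), no change] -> [I,I,M,I] [hit: write from M]
Op 3: C0 write [C0 write: invalidate ['C2=M'] -> C0=M] -> [M,I,I,I] [MISS #2: write from I]
Op 4: C3 write [C3 write: invalidate ['C0=M'] -> C3=M] -> [I,I,I,M] [MISS #3: write from I]
Op 5: C0 write [C0 write: invalidate ['C3=M'] -> C0=M] -> [M,I,I,I] [MISS #4: write from I]
Op 6: C0 write [C0 write: already M (modified), no change] -> [M,I,I,I] [hit: write from M]
Op 7: C3 read [C3 read from I: others=['C0=M'] -> C3=S, others downsized to S] -> [S,I,I,S] [MISS #5: read from I]
Op 8: C2 read [C2 read from I: others=['C0=S', 'C3=S'] -> C2=S, others downsized to S] -> [S,I,S,S] [MISS #6: read from I]
Op 9: C1 read [C1 read from I: others=['C0=S', 'C2=S', 'C3=S'] -> C1=S, others downsized to S] -> [S,S,S,S] [MISS #7: read from I]
Op 10: C3 write [C3 write: invalidate ['C0=S', 'C1=S', 'C2=S'] -> C3=M] -> [I,I,I,M] [MISS #8: write from S]
Op 11: C0 read [C0 read from I: others=['C3=M'] -> C0=S, others downsized to S] -> [S,I,I,S] [MISS #9: read from I]
Op 12: C1 write [C1 write: invalidate ['C0=S', 'C3=S'] -> C1=M] -> [I,M,I,I] [MISS #10: write from I]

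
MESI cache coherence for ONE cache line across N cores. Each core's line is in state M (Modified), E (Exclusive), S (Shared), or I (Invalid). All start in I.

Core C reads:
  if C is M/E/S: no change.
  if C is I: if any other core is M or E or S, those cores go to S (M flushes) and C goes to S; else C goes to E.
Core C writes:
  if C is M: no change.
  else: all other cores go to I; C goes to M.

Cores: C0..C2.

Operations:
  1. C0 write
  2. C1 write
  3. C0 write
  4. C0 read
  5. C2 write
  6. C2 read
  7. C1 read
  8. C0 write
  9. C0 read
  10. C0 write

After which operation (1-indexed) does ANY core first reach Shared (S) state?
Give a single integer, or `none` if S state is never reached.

Answer: 7

Derivation:
Op 1: C0 write [C0 write: invalidate none -> C0=M] -> [M,I,I]
Op 2: C1 write [C1 write: invalidate ['C0=M'] -> C1=M] -> [I,M,I]
Op 3: C0 write [C0 write: invalidate ['C1=M'] -> C0=M] -> [M,I,I]
Op 4: C0 read [C0 read: already in M, no change] -> [M,I,I]
Op 5: C2 write [C2 write: invalidate ['C0=M'] -> C2=M] -> [I,I,M]
Op 6: C2 read [C2 read: already in M, no change] -> [I,I,M]
Op 7: C1 read [C1 read from I: others=['C2=M'] -> C1=S, others downsized to S] -> [I,S,S]
  -> First S state at op 7; remaining ops need not be traced.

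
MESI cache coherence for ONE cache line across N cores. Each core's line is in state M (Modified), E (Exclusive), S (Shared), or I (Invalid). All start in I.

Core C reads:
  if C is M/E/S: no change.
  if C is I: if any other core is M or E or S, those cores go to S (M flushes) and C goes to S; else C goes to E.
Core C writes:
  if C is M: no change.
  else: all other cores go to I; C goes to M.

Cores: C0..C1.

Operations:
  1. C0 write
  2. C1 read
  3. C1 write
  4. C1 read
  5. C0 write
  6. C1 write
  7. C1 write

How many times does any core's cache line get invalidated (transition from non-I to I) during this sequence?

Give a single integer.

Op 1: C0 write [C0 write: invalidate none -> C0=M] -> [M,I] (invalidations this op: 0; running total: 0)
Op 2: C1 read [C1 read from I: others=['C0=M'] -> C1=S, others downsized to S] -> [S,S] (invalidations this op: 0; running total: 0)
Op 3: C1 write [C1 write: invalidate ['C0=S'] -> C1=M] -> [I,M] (invalidations this op: 1; running total: 1)
Op 4: C1 read [C1 read: already in M, no change] -> [I,M] (invalidations this op: 0; running total: 1)
Op 5: C0 write [C0 write: invalidate ['C1=M'] -> C0=M] -> [M,I] (invalidations this op: 1; running total: 2)
Op 6: C1 write [C1 write: invalidate ['C0=M'] -> C1=M] -> [I,M] (invalidations this op: 1; running total: 3)
Op 7: C1 write [C1 write: already M (modified), no change] -> [I,M] (invalidations this op: 0; running total: 3)

Answer: 3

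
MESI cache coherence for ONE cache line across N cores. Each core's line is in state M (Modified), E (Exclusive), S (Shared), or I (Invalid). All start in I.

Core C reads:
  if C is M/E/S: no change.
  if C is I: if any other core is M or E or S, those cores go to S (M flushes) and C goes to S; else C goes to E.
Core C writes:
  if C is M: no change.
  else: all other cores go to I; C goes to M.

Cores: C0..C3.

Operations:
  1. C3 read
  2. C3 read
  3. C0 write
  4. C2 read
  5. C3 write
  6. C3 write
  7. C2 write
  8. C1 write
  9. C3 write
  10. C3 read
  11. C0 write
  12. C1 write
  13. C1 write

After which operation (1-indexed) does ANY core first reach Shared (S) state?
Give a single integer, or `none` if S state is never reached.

Op 1: C3 read [C3 read from I: no other sharers -> C3=E (exclusive)] -> [I,I,I,E]
Op 2: C3 read [C3 read: already in E, no change] -> [I,I,I,E]
Op 3: C0 write [C0 write: invalidate ['C3=E'] -> C0=M] -> [M,I,I,I]
Op 4: C2 read [C2 read from I: others=['C0=M'] -> C2=S, others downsized to S] -> [S,I,S,I]
  -> First S state at op 4; remaining ops need not be traced.

Answer: 4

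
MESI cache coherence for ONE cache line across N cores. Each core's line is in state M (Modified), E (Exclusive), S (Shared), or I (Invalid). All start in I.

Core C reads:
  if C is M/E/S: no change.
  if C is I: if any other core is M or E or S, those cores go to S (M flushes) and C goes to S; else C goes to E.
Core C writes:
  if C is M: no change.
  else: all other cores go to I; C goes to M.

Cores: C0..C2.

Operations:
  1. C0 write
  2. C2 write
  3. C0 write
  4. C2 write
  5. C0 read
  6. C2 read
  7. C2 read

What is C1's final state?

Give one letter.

Op 1: C0 write [C0 write: invalidate none -> C0=M] -> [M,I,I]
Op 2: C2 write [C2 write: invalidate ['C0=M'] -> C2=M] -> [I,I,M]
Op 3: C0 write [C0 write: invalidate ['C2=M'] -> C0=M] -> [M,I,I]
Op 4: C2 write [C2 write: invalidate ['C0=M'] -> C2=M] -> [I,I,M]
Op 5: C0 read [C0 read from I: others=['C2=M'] -> C0=S, others downsized to S] -> [S,I,S]
Op 6: C2 read [C2 read: already in S, no change] -> [S,I,S]
Op 7: C2 read [C2 read: already in S, no change] -> [S,I,S]

Answer: I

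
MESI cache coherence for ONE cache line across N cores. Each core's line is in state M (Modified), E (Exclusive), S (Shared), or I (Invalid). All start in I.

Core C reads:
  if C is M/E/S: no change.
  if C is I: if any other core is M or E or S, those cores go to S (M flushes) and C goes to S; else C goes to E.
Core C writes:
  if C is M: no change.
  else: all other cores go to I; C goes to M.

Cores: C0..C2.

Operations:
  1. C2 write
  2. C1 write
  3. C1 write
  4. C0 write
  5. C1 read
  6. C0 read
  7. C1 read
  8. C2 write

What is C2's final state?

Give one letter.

Answer: M

Derivation:
Op 1: C2 write [C2 write: invalidate none -> C2=M] -> [I,I,M]
Op 2: C1 write [C1 write: invalidate ['C2=M'] -> C1=M] -> [I,M,I]
Op 3: C1 write [C1 write: already M (modified), no change] -> [I,M,I]
Op 4: C0 write [C0 write: invalidate ['C1=M'] -> C0=M] -> [M,I,I]
Op 5: C1 read [C1 read from I: others=['C0=M'] -> C1=S, others downsized to S] -> [S,S,I]
Op 6: C0 read [C0 read: already in S, no change] -> [S,S,I]
Op 7: C1 read [C1 read: already in S, no change] -> [S,S,I]
Op 8: C2 write [C2 write: invalidate ['C0=S', 'C1=S'] -> C2=M] -> [I,I,M]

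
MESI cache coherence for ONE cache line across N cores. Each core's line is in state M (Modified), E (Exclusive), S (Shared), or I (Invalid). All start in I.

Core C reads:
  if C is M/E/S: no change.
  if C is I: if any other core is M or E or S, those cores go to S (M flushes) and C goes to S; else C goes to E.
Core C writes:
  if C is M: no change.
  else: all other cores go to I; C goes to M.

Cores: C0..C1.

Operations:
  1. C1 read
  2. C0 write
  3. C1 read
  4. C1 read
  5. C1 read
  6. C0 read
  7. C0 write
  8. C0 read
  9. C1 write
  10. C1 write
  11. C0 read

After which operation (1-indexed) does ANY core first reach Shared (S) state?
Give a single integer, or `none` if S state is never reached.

Op 1: C1 read [C1 read from I: no other sharers -> C1=E (exclusive)] -> [I,E]
Op 2: C0 write [C0 write: invalidate ['C1=E'] -> C0=M] -> [M,I]
Op 3: C1 read [C1 read from I: others=['C0=M'] -> C1=S, others downsized to S] -> [S,S]
  -> First S state at op 3; remaining ops need not be traced.

Answer: 3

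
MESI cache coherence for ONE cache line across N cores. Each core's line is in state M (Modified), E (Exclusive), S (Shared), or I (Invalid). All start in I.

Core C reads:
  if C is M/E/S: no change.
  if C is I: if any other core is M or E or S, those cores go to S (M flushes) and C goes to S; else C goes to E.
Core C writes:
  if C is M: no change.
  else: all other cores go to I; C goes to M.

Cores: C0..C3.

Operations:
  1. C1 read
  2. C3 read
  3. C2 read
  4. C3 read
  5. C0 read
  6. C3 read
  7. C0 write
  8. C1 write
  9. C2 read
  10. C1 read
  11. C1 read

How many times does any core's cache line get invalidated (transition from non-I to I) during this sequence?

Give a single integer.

Op 1: C1 read [C1 read from I: no other sharers -> C1=E (exclusive)] -> [I,E,I,I] (invalidations this op: 0; running total: 0)
Op 2: C3 read [C3 read from I: others=['C1=E'] -> C3=S, others downsized to S] -> [I,S,I,S] (invalidations this op: 0; running total: 0)
Op 3: C2 read [C2 read from I: others=['C1=S', 'C3=S'] -> C2=S, others downsized to S] -> [I,S,S,S] (invalidations this op: 0; running total: 0)
Op 4: C3 read [C3 read: already in S, no change] -> [I,S,S,S] (invalidations this op: 0; running total: 0)
Op 5: C0 read [C0 read from I: others=['C1=S', 'C2=S', 'C3=S'] -> C0=S, others downsized to S] -> [S,S,S,S] (invalidations this op: 0; running total: 0)
Op 6: C3 read [C3 read: already in S, no change] -> [S,S,S,S] (invalidations this op: 0; running total: 0)
Op 7: C0 write [C0 write: invalidate ['C1=S', 'C2=S', 'C3=S'] -> C0=M] -> [M,I,I,I] (invalidations this op: 3; running total: 3)
Op 8: C1 write [C1 write: invalidate ['C0=M'] -> C1=M] -> [I,M,I,I] (invalidations this op: 1; running total: 4)
Op 9: C2 read [C2 read from I: others=['C1=M'] -> C2=S, others downsized to S] -> [I,S,S,I] (invalidations this op: 0; running total: 4)
Op 10: C1 read [C1 read: already in S, no change] -> [I,S,S,I] (invalidations this op: 0; running total: 4)
Op 11: C1 read [C1 read: already in S, no change] -> [I,S,S,I] (invalidations this op: 0; running total: 4)

Answer: 4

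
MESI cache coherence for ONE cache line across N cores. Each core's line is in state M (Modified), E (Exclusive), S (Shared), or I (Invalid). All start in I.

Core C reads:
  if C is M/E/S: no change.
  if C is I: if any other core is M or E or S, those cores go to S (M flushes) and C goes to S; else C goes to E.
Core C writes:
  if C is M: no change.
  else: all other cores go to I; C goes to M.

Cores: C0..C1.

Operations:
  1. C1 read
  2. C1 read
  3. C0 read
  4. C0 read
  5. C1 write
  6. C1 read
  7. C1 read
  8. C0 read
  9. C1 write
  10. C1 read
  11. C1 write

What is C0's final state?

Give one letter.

Op 1: C1 read [C1 read from I: no other sharers -> C1=E (exclusive)] -> [I,E]
Op 2: C1 read [C1 read: already in E, no change] -> [I,E]
Op 3: C0 read [C0 read from I: others=['C1=E'] -> C0=S, others downsized to S] -> [S,S]
Op 4: C0 read [C0 read: already in S, no change] -> [S,S]
Op 5: C1 write [C1 write: invalidate ['C0=S'] -> C1=M] -> [I,M]
Op 6: C1 read [C1 read: already in M, no change] -> [I,M]
Op 7: C1 read [C1 read: already in M, no change] -> [I,M]
Op 8: C0 read [C0 read from I: others=['C1=M'] -> C0=S, others downsized to S] -> [S,S]
Op 9: C1 write [C1 write: invalidate ['C0=S'] -> C1=M] -> [I,M]
Op 10: C1 read [C1 read: already in M, no change] -> [I,M]
Op 11: C1 write [C1 write: already M (modified), no change] -> [I,M]

Answer: I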